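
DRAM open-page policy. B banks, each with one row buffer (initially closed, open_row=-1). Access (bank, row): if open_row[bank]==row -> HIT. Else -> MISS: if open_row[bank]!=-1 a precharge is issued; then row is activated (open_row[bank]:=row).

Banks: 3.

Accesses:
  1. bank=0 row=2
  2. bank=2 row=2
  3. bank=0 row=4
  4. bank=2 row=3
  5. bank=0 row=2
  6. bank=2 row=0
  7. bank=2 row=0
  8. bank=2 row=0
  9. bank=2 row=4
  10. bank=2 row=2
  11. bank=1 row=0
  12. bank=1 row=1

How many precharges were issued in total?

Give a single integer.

Answer: 7

Derivation:
Acc 1: bank0 row2 -> MISS (open row2); precharges=0
Acc 2: bank2 row2 -> MISS (open row2); precharges=0
Acc 3: bank0 row4 -> MISS (open row4); precharges=1
Acc 4: bank2 row3 -> MISS (open row3); precharges=2
Acc 5: bank0 row2 -> MISS (open row2); precharges=3
Acc 6: bank2 row0 -> MISS (open row0); precharges=4
Acc 7: bank2 row0 -> HIT
Acc 8: bank2 row0 -> HIT
Acc 9: bank2 row4 -> MISS (open row4); precharges=5
Acc 10: bank2 row2 -> MISS (open row2); precharges=6
Acc 11: bank1 row0 -> MISS (open row0); precharges=6
Acc 12: bank1 row1 -> MISS (open row1); precharges=7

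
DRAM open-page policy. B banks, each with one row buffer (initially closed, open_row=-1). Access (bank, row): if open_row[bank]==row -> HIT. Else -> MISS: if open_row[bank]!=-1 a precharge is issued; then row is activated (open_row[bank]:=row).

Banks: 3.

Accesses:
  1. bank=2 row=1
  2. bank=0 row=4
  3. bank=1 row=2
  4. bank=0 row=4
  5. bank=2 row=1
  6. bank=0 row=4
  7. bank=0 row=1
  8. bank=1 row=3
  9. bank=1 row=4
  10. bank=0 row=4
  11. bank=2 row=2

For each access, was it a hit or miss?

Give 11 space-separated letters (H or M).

Answer: M M M H H H M M M M M

Derivation:
Acc 1: bank2 row1 -> MISS (open row1); precharges=0
Acc 2: bank0 row4 -> MISS (open row4); precharges=0
Acc 3: bank1 row2 -> MISS (open row2); precharges=0
Acc 4: bank0 row4 -> HIT
Acc 5: bank2 row1 -> HIT
Acc 6: bank0 row4 -> HIT
Acc 7: bank0 row1 -> MISS (open row1); precharges=1
Acc 8: bank1 row3 -> MISS (open row3); precharges=2
Acc 9: bank1 row4 -> MISS (open row4); precharges=3
Acc 10: bank0 row4 -> MISS (open row4); precharges=4
Acc 11: bank2 row2 -> MISS (open row2); precharges=5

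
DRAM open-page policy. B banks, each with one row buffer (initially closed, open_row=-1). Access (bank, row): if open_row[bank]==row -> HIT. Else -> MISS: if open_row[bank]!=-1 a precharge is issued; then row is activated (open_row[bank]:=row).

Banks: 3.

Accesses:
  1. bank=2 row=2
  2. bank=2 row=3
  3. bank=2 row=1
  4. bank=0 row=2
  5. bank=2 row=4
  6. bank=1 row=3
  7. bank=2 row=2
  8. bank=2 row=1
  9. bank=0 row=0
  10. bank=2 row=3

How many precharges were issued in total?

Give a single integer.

Answer: 7

Derivation:
Acc 1: bank2 row2 -> MISS (open row2); precharges=0
Acc 2: bank2 row3 -> MISS (open row3); precharges=1
Acc 3: bank2 row1 -> MISS (open row1); precharges=2
Acc 4: bank0 row2 -> MISS (open row2); precharges=2
Acc 5: bank2 row4 -> MISS (open row4); precharges=3
Acc 6: bank1 row3 -> MISS (open row3); precharges=3
Acc 7: bank2 row2 -> MISS (open row2); precharges=4
Acc 8: bank2 row1 -> MISS (open row1); precharges=5
Acc 9: bank0 row0 -> MISS (open row0); precharges=6
Acc 10: bank2 row3 -> MISS (open row3); precharges=7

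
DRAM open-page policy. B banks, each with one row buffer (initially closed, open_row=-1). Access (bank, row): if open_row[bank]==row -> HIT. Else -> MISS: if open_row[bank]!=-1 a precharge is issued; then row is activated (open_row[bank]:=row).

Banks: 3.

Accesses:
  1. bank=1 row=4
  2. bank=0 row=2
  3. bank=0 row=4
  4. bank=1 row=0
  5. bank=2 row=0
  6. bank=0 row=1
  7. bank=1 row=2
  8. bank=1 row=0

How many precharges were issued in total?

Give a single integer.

Acc 1: bank1 row4 -> MISS (open row4); precharges=0
Acc 2: bank0 row2 -> MISS (open row2); precharges=0
Acc 3: bank0 row4 -> MISS (open row4); precharges=1
Acc 4: bank1 row0 -> MISS (open row0); precharges=2
Acc 5: bank2 row0 -> MISS (open row0); precharges=2
Acc 6: bank0 row1 -> MISS (open row1); precharges=3
Acc 7: bank1 row2 -> MISS (open row2); precharges=4
Acc 8: bank1 row0 -> MISS (open row0); precharges=5

Answer: 5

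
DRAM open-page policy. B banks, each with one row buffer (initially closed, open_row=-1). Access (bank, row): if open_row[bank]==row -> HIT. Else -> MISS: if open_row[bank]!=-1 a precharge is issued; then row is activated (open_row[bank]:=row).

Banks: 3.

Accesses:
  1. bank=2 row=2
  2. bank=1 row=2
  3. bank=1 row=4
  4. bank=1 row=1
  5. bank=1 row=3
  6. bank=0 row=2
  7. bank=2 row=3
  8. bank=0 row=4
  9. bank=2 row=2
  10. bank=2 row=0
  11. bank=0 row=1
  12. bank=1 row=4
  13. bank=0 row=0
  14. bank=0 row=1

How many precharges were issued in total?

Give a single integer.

Acc 1: bank2 row2 -> MISS (open row2); precharges=0
Acc 2: bank1 row2 -> MISS (open row2); precharges=0
Acc 3: bank1 row4 -> MISS (open row4); precharges=1
Acc 4: bank1 row1 -> MISS (open row1); precharges=2
Acc 5: bank1 row3 -> MISS (open row3); precharges=3
Acc 6: bank0 row2 -> MISS (open row2); precharges=3
Acc 7: bank2 row3 -> MISS (open row3); precharges=4
Acc 8: bank0 row4 -> MISS (open row4); precharges=5
Acc 9: bank2 row2 -> MISS (open row2); precharges=6
Acc 10: bank2 row0 -> MISS (open row0); precharges=7
Acc 11: bank0 row1 -> MISS (open row1); precharges=8
Acc 12: bank1 row4 -> MISS (open row4); precharges=9
Acc 13: bank0 row0 -> MISS (open row0); precharges=10
Acc 14: bank0 row1 -> MISS (open row1); precharges=11

Answer: 11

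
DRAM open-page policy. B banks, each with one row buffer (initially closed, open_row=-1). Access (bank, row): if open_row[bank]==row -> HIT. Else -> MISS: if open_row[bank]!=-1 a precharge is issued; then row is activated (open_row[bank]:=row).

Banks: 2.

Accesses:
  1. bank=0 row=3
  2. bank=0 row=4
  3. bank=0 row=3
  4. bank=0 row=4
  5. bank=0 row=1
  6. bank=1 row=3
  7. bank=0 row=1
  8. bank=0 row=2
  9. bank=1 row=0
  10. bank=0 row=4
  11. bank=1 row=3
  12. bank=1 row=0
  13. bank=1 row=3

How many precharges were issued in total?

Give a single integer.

Acc 1: bank0 row3 -> MISS (open row3); precharges=0
Acc 2: bank0 row4 -> MISS (open row4); precharges=1
Acc 3: bank0 row3 -> MISS (open row3); precharges=2
Acc 4: bank0 row4 -> MISS (open row4); precharges=3
Acc 5: bank0 row1 -> MISS (open row1); precharges=4
Acc 6: bank1 row3 -> MISS (open row3); precharges=4
Acc 7: bank0 row1 -> HIT
Acc 8: bank0 row2 -> MISS (open row2); precharges=5
Acc 9: bank1 row0 -> MISS (open row0); precharges=6
Acc 10: bank0 row4 -> MISS (open row4); precharges=7
Acc 11: bank1 row3 -> MISS (open row3); precharges=8
Acc 12: bank1 row0 -> MISS (open row0); precharges=9
Acc 13: bank1 row3 -> MISS (open row3); precharges=10

Answer: 10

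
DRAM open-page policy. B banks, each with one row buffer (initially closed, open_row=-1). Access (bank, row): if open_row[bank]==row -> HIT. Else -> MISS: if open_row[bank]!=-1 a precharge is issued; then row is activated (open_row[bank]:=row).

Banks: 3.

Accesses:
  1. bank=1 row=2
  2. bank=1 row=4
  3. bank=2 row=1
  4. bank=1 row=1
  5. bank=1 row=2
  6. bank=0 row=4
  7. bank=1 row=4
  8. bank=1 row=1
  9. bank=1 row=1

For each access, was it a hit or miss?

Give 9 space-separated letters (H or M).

Answer: M M M M M M M M H

Derivation:
Acc 1: bank1 row2 -> MISS (open row2); precharges=0
Acc 2: bank1 row4 -> MISS (open row4); precharges=1
Acc 3: bank2 row1 -> MISS (open row1); precharges=1
Acc 4: bank1 row1 -> MISS (open row1); precharges=2
Acc 5: bank1 row2 -> MISS (open row2); precharges=3
Acc 6: bank0 row4 -> MISS (open row4); precharges=3
Acc 7: bank1 row4 -> MISS (open row4); precharges=4
Acc 8: bank1 row1 -> MISS (open row1); precharges=5
Acc 9: bank1 row1 -> HIT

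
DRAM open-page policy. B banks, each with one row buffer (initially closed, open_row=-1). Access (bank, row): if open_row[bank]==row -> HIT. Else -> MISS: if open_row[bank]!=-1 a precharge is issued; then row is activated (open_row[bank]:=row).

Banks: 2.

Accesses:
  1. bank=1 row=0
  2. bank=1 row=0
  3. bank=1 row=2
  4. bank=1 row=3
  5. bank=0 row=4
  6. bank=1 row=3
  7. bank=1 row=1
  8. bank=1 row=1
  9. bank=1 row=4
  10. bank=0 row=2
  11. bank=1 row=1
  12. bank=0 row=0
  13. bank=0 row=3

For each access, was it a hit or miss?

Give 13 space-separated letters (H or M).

Answer: M H M M M H M H M M M M M

Derivation:
Acc 1: bank1 row0 -> MISS (open row0); precharges=0
Acc 2: bank1 row0 -> HIT
Acc 3: bank1 row2 -> MISS (open row2); precharges=1
Acc 4: bank1 row3 -> MISS (open row3); precharges=2
Acc 5: bank0 row4 -> MISS (open row4); precharges=2
Acc 6: bank1 row3 -> HIT
Acc 7: bank1 row1 -> MISS (open row1); precharges=3
Acc 8: bank1 row1 -> HIT
Acc 9: bank1 row4 -> MISS (open row4); precharges=4
Acc 10: bank0 row2 -> MISS (open row2); precharges=5
Acc 11: bank1 row1 -> MISS (open row1); precharges=6
Acc 12: bank0 row0 -> MISS (open row0); precharges=7
Acc 13: bank0 row3 -> MISS (open row3); precharges=8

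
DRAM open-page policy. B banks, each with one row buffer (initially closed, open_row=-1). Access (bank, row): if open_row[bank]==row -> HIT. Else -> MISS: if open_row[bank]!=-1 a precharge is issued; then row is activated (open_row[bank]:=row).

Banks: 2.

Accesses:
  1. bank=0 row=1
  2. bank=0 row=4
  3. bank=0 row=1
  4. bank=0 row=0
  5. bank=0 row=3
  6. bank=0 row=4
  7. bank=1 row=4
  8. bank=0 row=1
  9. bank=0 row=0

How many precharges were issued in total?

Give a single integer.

Answer: 7

Derivation:
Acc 1: bank0 row1 -> MISS (open row1); precharges=0
Acc 2: bank0 row4 -> MISS (open row4); precharges=1
Acc 3: bank0 row1 -> MISS (open row1); precharges=2
Acc 4: bank0 row0 -> MISS (open row0); precharges=3
Acc 5: bank0 row3 -> MISS (open row3); precharges=4
Acc 6: bank0 row4 -> MISS (open row4); precharges=5
Acc 7: bank1 row4 -> MISS (open row4); precharges=5
Acc 8: bank0 row1 -> MISS (open row1); precharges=6
Acc 9: bank0 row0 -> MISS (open row0); precharges=7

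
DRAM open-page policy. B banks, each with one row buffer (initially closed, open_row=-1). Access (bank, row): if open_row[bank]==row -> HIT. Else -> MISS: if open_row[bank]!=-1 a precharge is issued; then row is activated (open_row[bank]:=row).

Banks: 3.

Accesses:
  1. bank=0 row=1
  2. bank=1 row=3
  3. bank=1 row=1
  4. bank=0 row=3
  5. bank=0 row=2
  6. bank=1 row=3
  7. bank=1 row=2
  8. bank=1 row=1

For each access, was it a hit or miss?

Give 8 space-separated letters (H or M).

Answer: M M M M M M M M

Derivation:
Acc 1: bank0 row1 -> MISS (open row1); precharges=0
Acc 2: bank1 row3 -> MISS (open row3); precharges=0
Acc 3: bank1 row1 -> MISS (open row1); precharges=1
Acc 4: bank0 row3 -> MISS (open row3); precharges=2
Acc 5: bank0 row2 -> MISS (open row2); precharges=3
Acc 6: bank1 row3 -> MISS (open row3); precharges=4
Acc 7: bank1 row2 -> MISS (open row2); precharges=5
Acc 8: bank1 row1 -> MISS (open row1); precharges=6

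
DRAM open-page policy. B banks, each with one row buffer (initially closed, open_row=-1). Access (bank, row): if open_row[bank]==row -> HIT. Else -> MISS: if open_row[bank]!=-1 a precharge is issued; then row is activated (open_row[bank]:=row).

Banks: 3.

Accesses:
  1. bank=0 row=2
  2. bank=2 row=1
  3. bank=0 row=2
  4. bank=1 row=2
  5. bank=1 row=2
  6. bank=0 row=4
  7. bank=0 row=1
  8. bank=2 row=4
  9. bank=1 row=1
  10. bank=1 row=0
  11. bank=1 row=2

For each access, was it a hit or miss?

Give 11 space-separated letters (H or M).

Acc 1: bank0 row2 -> MISS (open row2); precharges=0
Acc 2: bank2 row1 -> MISS (open row1); precharges=0
Acc 3: bank0 row2 -> HIT
Acc 4: bank1 row2 -> MISS (open row2); precharges=0
Acc 5: bank1 row2 -> HIT
Acc 6: bank0 row4 -> MISS (open row4); precharges=1
Acc 7: bank0 row1 -> MISS (open row1); precharges=2
Acc 8: bank2 row4 -> MISS (open row4); precharges=3
Acc 9: bank1 row1 -> MISS (open row1); precharges=4
Acc 10: bank1 row0 -> MISS (open row0); precharges=5
Acc 11: bank1 row2 -> MISS (open row2); precharges=6

Answer: M M H M H M M M M M M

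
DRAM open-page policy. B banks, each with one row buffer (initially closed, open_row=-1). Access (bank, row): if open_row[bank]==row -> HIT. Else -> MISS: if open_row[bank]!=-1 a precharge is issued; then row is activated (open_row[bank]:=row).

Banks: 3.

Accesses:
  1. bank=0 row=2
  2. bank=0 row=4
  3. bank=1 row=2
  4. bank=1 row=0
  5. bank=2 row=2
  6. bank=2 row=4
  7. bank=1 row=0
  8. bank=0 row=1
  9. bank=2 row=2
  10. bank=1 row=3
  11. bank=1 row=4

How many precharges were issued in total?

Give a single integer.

Acc 1: bank0 row2 -> MISS (open row2); precharges=0
Acc 2: bank0 row4 -> MISS (open row4); precharges=1
Acc 3: bank1 row2 -> MISS (open row2); precharges=1
Acc 4: bank1 row0 -> MISS (open row0); precharges=2
Acc 5: bank2 row2 -> MISS (open row2); precharges=2
Acc 6: bank2 row4 -> MISS (open row4); precharges=3
Acc 7: bank1 row0 -> HIT
Acc 8: bank0 row1 -> MISS (open row1); precharges=4
Acc 9: bank2 row2 -> MISS (open row2); precharges=5
Acc 10: bank1 row3 -> MISS (open row3); precharges=6
Acc 11: bank1 row4 -> MISS (open row4); precharges=7

Answer: 7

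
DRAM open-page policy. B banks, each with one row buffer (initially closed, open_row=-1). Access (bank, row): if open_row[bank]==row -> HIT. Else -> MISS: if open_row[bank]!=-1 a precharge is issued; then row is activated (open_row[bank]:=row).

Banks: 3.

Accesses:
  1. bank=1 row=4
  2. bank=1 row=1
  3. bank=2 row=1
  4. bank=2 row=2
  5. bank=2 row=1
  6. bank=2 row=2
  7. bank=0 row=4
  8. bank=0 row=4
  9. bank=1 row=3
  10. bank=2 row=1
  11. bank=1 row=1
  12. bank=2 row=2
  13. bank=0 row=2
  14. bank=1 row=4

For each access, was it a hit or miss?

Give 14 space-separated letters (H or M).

Answer: M M M M M M M H M M M M M M

Derivation:
Acc 1: bank1 row4 -> MISS (open row4); precharges=0
Acc 2: bank1 row1 -> MISS (open row1); precharges=1
Acc 3: bank2 row1 -> MISS (open row1); precharges=1
Acc 4: bank2 row2 -> MISS (open row2); precharges=2
Acc 5: bank2 row1 -> MISS (open row1); precharges=3
Acc 6: bank2 row2 -> MISS (open row2); precharges=4
Acc 7: bank0 row4 -> MISS (open row4); precharges=4
Acc 8: bank0 row4 -> HIT
Acc 9: bank1 row3 -> MISS (open row3); precharges=5
Acc 10: bank2 row1 -> MISS (open row1); precharges=6
Acc 11: bank1 row1 -> MISS (open row1); precharges=7
Acc 12: bank2 row2 -> MISS (open row2); precharges=8
Acc 13: bank0 row2 -> MISS (open row2); precharges=9
Acc 14: bank1 row4 -> MISS (open row4); precharges=10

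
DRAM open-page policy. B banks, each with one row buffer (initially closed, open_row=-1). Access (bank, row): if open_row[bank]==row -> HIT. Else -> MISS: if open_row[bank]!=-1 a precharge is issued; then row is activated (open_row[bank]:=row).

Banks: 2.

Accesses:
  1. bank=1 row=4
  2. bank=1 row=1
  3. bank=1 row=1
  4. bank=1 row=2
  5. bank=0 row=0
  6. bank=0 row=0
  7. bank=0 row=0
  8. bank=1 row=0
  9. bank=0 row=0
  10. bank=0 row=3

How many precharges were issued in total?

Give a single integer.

Acc 1: bank1 row4 -> MISS (open row4); precharges=0
Acc 2: bank1 row1 -> MISS (open row1); precharges=1
Acc 3: bank1 row1 -> HIT
Acc 4: bank1 row2 -> MISS (open row2); precharges=2
Acc 5: bank0 row0 -> MISS (open row0); precharges=2
Acc 6: bank0 row0 -> HIT
Acc 7: bank0 row0 -> HIT
Acc 8: bank1 row0 -> MISS (open row0); precharges=3
Acc 9: bank0 row0 -> HIT
Acc 10: bank0 row3 -> MISS (open row3); precharges=4

Answer: 4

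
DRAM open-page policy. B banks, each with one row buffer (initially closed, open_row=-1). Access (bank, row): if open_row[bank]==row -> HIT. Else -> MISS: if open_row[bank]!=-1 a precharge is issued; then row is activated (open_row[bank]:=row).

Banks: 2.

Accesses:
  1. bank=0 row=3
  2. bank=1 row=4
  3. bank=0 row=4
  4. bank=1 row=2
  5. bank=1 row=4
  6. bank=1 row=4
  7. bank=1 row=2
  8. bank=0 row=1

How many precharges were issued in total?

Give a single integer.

Acc 1: bank0 row3 -> MISS (open row3); precharges=0
Acc 2: bank1 row4 -> MISS (open row4); precharges=0
Acc 3: bank0 row4 -> MISS (open row4); precharges=1
Acc 4: bank1 row2 -> MISS (open row2); precharges=2
Acc 5: bank1 row4 -> MISS (open row4); precharges=3
Acc 6: bank1 row4 -> HIT
Acc 7: bank1 row2 -> MISS (open row2); precharges=4
Acc 8: bank0 row1 -> MISS (open row1); precharges=5

Answer: 5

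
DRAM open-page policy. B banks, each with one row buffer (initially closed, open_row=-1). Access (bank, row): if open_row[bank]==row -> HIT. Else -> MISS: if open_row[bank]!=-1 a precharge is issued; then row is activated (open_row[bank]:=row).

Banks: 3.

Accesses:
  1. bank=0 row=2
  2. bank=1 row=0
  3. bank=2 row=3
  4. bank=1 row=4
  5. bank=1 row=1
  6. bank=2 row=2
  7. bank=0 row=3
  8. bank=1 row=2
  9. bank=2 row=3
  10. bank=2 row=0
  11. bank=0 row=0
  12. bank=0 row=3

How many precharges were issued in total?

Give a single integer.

Acc 1: bank0 row2 -> MISS (open row2); precharges=0
Acc 2: bank1 row0 -> MISS (open row0); precharges=0
Acc 3: bank2 row3 -> MISS (open row3); precharges=0
Acc 4: bank1 row4 -> MISS (open row4); precharges=1
Acc 5: bank1 row1 -> MISS (open row1); precharges=2
Acc 6: bank2 row2 -> MISS (open row2); precharges=3
Acc 7: bank0 row3 -> MISS (open row3); precharges=4
Acc 8: bank1 row2 -> MISS (open row2); precharges=5
Acc 9: bank2 row3 -> MISS (open row3); precharges=6
Acc 10: bank2 row0 -> MISS (open row0); precharges=7
Acc 11: bank0 row0 -> MISS (open row0); precharges=8
Acc 12: bank0 row3 -> MISS (open row3); precharges=9

Answer: 9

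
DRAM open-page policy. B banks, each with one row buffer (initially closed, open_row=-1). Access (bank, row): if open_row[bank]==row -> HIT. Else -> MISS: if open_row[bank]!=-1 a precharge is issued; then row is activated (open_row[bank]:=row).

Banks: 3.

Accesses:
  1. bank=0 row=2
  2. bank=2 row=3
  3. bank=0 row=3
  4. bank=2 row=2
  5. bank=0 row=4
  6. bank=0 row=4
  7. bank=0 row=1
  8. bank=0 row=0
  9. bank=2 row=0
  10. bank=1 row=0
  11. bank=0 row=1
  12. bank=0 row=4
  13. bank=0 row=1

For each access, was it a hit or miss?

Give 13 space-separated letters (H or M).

Answer: M M M M M H M M M M M M M

Derivation:
Acc 1: bank0 row2 -> MISS (open row2); precharges=0
Acc 2: bank2 row3 -> MISS (open row3); precharges=0
Acc 3: bank0 row3 -> MISS (open row3); precharges=1
Acc 4: bank2 row2 -> MISS (open row2); precharges=2
Acc 5: bank0 row4 -> MISS (open row4); precharges=3
Acc 6: bank0 row4 -> HIT
Acc 7: bank0 row1 -> MISS (open row1); precharges=4
Acc 8: bank0 row0 -> MISS (open row0); precharges=5
Acc 9: bank2 row0 -> MISS (open row0); precharges=6
Acc 10: bank1 row0 -> MISS (open row0); precharges=6
Acc 11: bank0 row1 -> MISS (open row1); precharges=7
Acc 12: bank0 row4 -> MISS (open row4); precharges=8
Acc 13: bank0 row1 -> MISS (open row1); precharges=9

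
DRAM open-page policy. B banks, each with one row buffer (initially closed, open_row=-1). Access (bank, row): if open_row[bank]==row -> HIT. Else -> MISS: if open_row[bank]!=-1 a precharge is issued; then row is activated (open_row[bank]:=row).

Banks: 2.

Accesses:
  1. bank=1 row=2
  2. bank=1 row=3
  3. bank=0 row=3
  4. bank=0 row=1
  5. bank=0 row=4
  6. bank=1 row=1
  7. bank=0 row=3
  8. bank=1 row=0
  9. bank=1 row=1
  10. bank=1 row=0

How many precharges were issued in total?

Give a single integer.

Answer: 8

Derivation:
Acc 1: bank1 row2 -> MISS (open row2); precharges=0
Acc 2: bank1 row3 -> MISS (open row3); precharges=1
Acc 3: bank0 row3 -> MISS (open row3); precharges=1
Acc 4: bank0 row1 -> MISS (open row1); precharges=2
Acc 5: bank0 row4 -> MISS (open row4); precharges=3
Acc 6: bank1 row1 -> MISS (open row1); precharges=4
Acc 7: bank0 row3 -> MISS (open row3); precharges=5
Acc 8: bank1 row0 -> MISS (open row0); precharges=6
Acc 9: bank1 row1 -> MISS (open row1); precharges=7
Acc 10: bank1 row0 -> MISS (open row0); precharges=8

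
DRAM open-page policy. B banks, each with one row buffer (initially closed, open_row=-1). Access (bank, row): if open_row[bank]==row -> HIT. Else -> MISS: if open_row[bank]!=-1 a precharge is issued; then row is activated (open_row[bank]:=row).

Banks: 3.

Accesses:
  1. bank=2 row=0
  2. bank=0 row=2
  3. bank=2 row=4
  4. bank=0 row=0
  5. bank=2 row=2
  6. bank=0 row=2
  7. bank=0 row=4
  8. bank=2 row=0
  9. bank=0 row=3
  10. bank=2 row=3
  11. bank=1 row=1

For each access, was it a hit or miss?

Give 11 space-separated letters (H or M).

Answer: M M M M M M M M M M M

Derivation:
Acc 1: bank2 row0 -> MISS (open row0); precharges=0
Acc 2: bank0 row2 -> MISS (open row2); precharges=0
Acc 3: bank2 row4 -> MISS (open row4); precharges=1
Acc 4: bank0 row0 -> MISS (open row0); precharges=2
Acc 5: bank2 row2 -> MISS (open row2); precharges=3
Acc 6: bank0 row2 -> MISS (open row2); precharges=4
Acc 7: bank0 row4 -> MISS (open row4); precharges=5
Acc 8: bank2 row0 -> MISS (open row0); precharges=6
Acc 9: bank0 row3 -> MISS (open row3); precharges=7
Acc 10: bank2 row3 -> MISS (open row3); precharges=8
Acc 11: bank1 row1 -> MISS (open row1); precharges=8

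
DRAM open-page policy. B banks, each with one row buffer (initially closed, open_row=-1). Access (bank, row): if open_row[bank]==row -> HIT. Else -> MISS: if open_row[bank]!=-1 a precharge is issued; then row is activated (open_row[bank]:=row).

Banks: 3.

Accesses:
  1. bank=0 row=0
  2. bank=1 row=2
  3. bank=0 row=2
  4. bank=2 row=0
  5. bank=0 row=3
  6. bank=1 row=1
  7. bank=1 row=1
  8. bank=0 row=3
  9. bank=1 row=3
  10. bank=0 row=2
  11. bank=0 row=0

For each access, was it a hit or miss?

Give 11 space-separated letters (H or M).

Acc 1: bank0 row0 -> MISS (open row0); precharges=0
Acc 2: bank1 row2 -> MISS (open row2); precharges=0
Acc 3: bank0 row2 -> MISS (open row2); precharges=1
Acc 4: bank2 row0 -> MISS (open row0); precharges=1
Acc 5: bank0 row3 -> MISS (open row3); precharges=2
Acc 6: bank1 row1 -> MISS (open row1); precharges=3
Acc 7: bank1 row1 -> HIT
Acc 8: bank0 row3 -> HIT
Acc 9: bank1 row3 -> MISS (open row3); precharges=4
Acc 10: bank0 row2 -> MISS (open row2); precharges=5
Acc 11: bank0 row0 -> MISS (open row0); precharges=6

Answer: M M M M M M H H M M M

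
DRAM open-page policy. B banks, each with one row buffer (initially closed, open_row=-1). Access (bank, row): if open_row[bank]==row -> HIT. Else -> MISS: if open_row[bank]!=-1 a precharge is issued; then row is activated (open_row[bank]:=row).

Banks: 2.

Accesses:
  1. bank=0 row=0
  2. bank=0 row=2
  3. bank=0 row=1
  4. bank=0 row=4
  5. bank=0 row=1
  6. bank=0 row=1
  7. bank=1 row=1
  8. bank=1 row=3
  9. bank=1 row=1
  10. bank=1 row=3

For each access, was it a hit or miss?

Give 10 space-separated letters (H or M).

Acc 1: bank0 row0 -> MISS (open row0); precharges=0
Acc 2: bank0 row2 -> MISS (open row2); precharges=1
Acc 3: bank0 row1 -> MISS (open row1); precharges=2
Acc 4: bank0 row4 -> MISS (open row4); precharges=3
Acc 5: bank0 row1 -> MISS (open row1); precharges=4
Acc 6: bank0 row1 -> HIT
Acc 7: bank1 row1 -> MISS (open row1); precharges=4
Acc 8: bank1 row3 -> MISS (open row3); precharges=5
Acc 9: bank1 row1 -> MISS (open row1); precharges=6
Acc 10: bank1 row3 -> MISS (open row3); precharges=7

Answer: M M M M M H M M M M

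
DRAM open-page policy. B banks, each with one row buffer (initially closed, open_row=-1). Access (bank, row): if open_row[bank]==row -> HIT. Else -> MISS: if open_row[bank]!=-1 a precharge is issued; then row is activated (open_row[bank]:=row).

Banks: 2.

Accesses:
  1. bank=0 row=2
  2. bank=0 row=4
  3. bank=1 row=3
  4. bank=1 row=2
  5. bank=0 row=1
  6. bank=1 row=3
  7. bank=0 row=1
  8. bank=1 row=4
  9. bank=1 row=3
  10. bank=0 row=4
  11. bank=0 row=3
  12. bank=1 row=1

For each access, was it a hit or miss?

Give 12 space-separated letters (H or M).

Answer: M M M M M M H M M M M M

Derivation:
Acc 1: bank0 row2 -> MISS (open row2); precharges=0
Acc 2: bank0 row4 -> MISS (open row4); precharges=1
Acc 3: bank1 row3 -> MISS (open row3); precharges=1
Acc 4: bank1 row2 -> MISS (open row2); precharges=2
Acc 5: bank0 row1 -> MISS (open row1); precharges=3
Acc 6: bank1 row3 -> MISS (open row3); precharges=4
Acc 7: bank0 row1 -> HIT
Acc 8: bank1 row4 -> MISS (open row4); precharges=5
Acc 9: bank1 row3 -> MISS (open row3); precharges=6
Acc 10: bank0 row4 -> MISS (open row4); precharges=7
Acc 11: bank0 row3 -> MISS (open row3); precharges=8
Acc 12: bank1 row1 -> MISS (open row1); precharges=9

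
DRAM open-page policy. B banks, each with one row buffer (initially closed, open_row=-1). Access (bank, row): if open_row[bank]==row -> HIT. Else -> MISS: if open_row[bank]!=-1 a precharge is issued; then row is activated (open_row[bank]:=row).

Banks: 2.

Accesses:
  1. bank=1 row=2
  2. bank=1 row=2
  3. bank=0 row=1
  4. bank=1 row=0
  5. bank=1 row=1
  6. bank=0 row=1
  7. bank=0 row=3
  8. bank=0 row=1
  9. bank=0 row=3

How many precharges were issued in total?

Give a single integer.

Acc 1: bank1 row2 -> MISS (open row2); precharges=0
Acc 2: bank1 row2 -> HIT
Acc 3: bank0 row1 -> MISS (open row1); precharges=0
Acc 4: bank1 row0 -> MISS (open row0); precharges=1
Acc 5: bank1 row1 -> MISS (open row1); precharges=2
Acc 6: bank0 row1 -> HIT
Acc 7: bank0 row3 -> MISS (open row3); precharges=3
Acc 8: bank0 row1 -> MISS (open row1); precharges=4
Acc 9: bank0 row3 -> MISS (open row3); precharges=5

Answer: 5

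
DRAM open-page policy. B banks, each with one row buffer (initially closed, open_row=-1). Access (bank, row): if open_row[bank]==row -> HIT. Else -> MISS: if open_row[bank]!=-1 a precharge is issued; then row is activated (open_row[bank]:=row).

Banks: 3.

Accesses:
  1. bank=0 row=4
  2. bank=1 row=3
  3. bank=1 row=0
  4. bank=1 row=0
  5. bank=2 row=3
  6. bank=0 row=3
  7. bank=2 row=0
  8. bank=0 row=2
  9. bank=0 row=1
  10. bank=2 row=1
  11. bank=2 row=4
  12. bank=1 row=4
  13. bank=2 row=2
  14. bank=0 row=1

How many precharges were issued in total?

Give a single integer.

Answer: 9

Derivation:
Acc 1: bank0 row4 -> MISS (open row4); precharges=0
Acc 2: bank1 row3 -> MISS (open row3); precharges=0
Acc 3: bank1 row0 -> MISS (open row0); precharges=1
Acc 4: bank1 row0 -> HIT
Acc 5: bank2 row3 -> MISS (open row3); precharges=1
Acc 6: bank0 row3 -> MISS (open row3); precharges=2
Acc 7: bank2 row0 -> MISS (open row0); precharges=3
Acc 8: bank0 row2 -> MISS (open row2); precharges=4
Acc 9: bank0 row1 -> MISS (open row1); precharges=5
Acc 10: bank2 row1 -> MISS (open row1); precharges=6
Acc 11: bank2 row4 -> MISS (open row4); precharges=7
Acc 12: bank1 row4 -> MISS (open row4); precharges=8
Acc 13: bank2 row2 -> MISS (open row2); precharges=9
Acc 14: bank0 row1 -> HIT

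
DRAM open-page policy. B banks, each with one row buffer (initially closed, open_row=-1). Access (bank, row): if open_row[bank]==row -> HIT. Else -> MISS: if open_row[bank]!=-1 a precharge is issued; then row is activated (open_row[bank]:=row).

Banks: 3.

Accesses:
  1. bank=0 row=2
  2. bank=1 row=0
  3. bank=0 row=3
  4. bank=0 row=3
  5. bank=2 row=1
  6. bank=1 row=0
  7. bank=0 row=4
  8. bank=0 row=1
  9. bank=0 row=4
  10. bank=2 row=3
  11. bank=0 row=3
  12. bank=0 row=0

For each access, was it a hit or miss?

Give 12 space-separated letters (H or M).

Acc 1: bank0 row2 -> MISS (open row2); precharges=0
Acc 2: bank1 row0 -> MISS (open row0); precharges=0
Acc 3: bank0 row3 -> MISS (open row3); precharges=1
Acc 4: bank0 row3 -> HIT
Acc 5: bank2 row1 -> MISS (open row1); precharges=1
Acc 6: bank1 row0 -> HIT
Acc 7: bank0 row4 -> MISS (open row4); precharges=2
Acc 8: bank0 row1 -> MISS (open row1); precharges=3
Acc 9: bank0 row4 -> MISS (open row4); precharges=4
Acc 10: bank2 row3 -> MISS (open row3); precharges=5
Acc 11: bank0 row3 -> MISS (open row3); precharges=6
Acc 12: bank0 row0 -> MISS (open row0); precharges=7

Answer: M M M H M H M M M M M M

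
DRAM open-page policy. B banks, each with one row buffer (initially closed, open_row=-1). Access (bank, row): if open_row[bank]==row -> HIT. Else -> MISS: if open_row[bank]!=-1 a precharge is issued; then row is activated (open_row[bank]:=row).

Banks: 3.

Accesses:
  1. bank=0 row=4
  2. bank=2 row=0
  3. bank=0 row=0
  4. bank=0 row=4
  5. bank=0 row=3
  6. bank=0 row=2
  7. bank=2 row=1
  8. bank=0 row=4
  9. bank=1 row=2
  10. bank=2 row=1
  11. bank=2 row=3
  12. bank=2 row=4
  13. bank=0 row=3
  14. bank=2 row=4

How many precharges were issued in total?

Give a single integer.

Acc 1: bank0 row4 -> MISS (open row4); precharges=0
Acc 2: bank2 row0 -> MISS (open row0); precharges=0
Acc 3: bank0 row0 -> MISS (open row0); precharges=1
Acc 4: bank0 row4 -> MISS (open row4); precharges=2
Acc 5: bank0 row3 -> MISS (open row3); precharges=3
Acc 6: bank0 row2 -> MISS (open row2); precharges=4
Acc 7: bank2 row1 -> MISS (open row1); precharges=5
Acc 8: bank0 row4 -> MISS (open row4); precharges=6
Acc 9: bank1 row2 -> MISS (open row2); precharges=6
Acc 10: bank2 row1 -> HIT
Acc 11: bank2 row3 -> MISS (open row3); precharges=7
Acc 12: bank2 row4 -> MISS (open row4); precharges=8
Acc 13: bank0 row3 -> MISS (open row3); precharges=9
Acc 14: bank2 row4 -> HIT

Answer: 9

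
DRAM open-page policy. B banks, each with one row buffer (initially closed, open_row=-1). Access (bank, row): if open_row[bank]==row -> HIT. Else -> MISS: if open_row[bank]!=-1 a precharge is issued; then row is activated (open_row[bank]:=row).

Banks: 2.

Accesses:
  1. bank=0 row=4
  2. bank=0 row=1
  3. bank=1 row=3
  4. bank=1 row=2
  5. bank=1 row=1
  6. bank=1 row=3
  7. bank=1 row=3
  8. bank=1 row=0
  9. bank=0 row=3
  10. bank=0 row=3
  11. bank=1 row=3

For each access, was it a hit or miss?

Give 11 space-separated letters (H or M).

Answer: M M M M M M H M M H M

Derivation:
Acc 1: bank0 row4 -> MISS (open row4); precharges=0
Acc 2: bank0 row1 -> MISS (open row1); precharges=1
Acc 3: bank1 row3 -> MISS (open row3); precharges=1
Acc 4: bank1 row2 -> MISS (open row2); precharges=2
Acc 5: bank1 row1 -> MISS (open row1); precharges=3
Acc 6: bank1 row3 -> MISS (open row3); precharges=4
Acc 7: bank1 row3 -> HIT
Acc 8: bank1 row0 -> MISS (open row0); precharges=5
Acc 9: bank0 row3 -> MISS (open row3); precharges=6
Acc 10: bank0 row3 -> HIT
Acc 11: bank1 row3 -> MISS (open row3); precharges=7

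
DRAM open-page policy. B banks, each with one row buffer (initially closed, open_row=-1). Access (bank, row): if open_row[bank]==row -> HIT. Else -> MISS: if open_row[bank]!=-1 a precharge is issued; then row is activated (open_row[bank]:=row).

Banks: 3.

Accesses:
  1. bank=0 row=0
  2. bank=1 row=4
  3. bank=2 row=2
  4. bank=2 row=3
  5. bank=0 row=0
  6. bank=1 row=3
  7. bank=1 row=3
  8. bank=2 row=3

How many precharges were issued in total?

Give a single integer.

Answer: 2

Derivation:
Acc 1: bank0 row0 -> MISS (open row0); precharges=0
Acc 2: bank1 row4 -> MISS (open row4); precharges=0
Acc 3: bank2 row2 -> MISS (open row2); precharges=0
Acc 4: bank2 row3 -> MISS (open row3); precharges=1
Acc 5: bank0 row0 -> HIT
Acc 6: bank1 row3 -> MISS (open row3); precharges=2
Acc 7: bank1 row3 -> HIT
Acc 8: bank2 row3 -> HIT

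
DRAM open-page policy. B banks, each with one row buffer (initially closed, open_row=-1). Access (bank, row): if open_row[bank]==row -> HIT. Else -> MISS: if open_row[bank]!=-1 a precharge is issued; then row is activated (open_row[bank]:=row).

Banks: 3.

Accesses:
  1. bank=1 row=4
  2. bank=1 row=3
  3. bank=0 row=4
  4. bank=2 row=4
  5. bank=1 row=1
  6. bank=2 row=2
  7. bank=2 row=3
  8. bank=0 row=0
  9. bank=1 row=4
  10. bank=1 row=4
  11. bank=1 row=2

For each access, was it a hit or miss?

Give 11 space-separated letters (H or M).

Answer: M M M M M M M M M H M

Derivation:
Acc 1: bank1 row4 -> MISS (open row4); precharges=0
Acc 2: bank1 row3 -> MISS (open row3); precharges=1
Acc 3: bank0 row4 -> MISS (open row4); precharges=1
Acc 4: bank2 row4 -> MISS (open row4); precharges=1
Acc 5: bank1 row1 -> MISS (open row1); precharges=2
Acc 6: bank2 row2 -> MISS (open row2); precharges=3
Acc 7: bank2 row3 -> MISS (open row3); precharges=4
Acc 8: bank0 row0 -> MISS (open row0); precharges=5
Acc 9: bank1 row4 -> MISS (open row4); precharges=6
Acc 10: bank1 row4 -> HIT
Acc 11: bank1 row2 -> MISS (open row2); precharges=7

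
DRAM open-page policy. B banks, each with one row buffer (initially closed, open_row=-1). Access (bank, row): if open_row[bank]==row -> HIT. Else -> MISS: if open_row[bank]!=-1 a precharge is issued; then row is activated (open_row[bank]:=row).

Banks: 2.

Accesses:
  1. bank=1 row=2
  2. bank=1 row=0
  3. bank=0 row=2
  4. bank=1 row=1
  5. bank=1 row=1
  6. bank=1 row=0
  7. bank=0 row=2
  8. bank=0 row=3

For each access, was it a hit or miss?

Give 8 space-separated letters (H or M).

Acc 1: bank1 row2 -> MISS (open row2); precharges=0
Acc 2: bank1 row0 -> MISS (open row0); precharges=1
Acc 3: bank0 row2 -> MISS (open row2); precharges=1
Acc 4: bank1 row1 -> MISS (open row1); precharges=2
Acc 5: bank1 row1 -> HIT
Acc 6: bank1 row0 -> MISS (open row0); precharges=3
Acc 7: bank0 row2 -> HIT
Acc 8: bank0 row3 -> MISS (open row3); precharges=4

Answer: M M M M H M H M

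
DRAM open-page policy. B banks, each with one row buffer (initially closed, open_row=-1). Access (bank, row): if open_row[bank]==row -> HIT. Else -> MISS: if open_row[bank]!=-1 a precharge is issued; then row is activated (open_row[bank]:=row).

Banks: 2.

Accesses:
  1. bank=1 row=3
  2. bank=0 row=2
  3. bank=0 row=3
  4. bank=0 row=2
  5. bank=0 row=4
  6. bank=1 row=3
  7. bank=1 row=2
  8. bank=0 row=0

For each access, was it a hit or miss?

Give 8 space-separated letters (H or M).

Acc 1: bank1 row3 -> MISS (open row3); precharges=0
Acc 2: bank0 row2 -> MISS (open row2); precharges=0
Acc 3: bank0 row3 -> MISS (open row3); precharges=1
Acc 4: bank0 row2 -> MISS (open row2); precharges=2
Acc 5: bank0 row4 -> MISS (open row4); precharges=3
Acc 6: bank1 row3 -> HIT
Acc 7: bank1 row2 -> MISS (open row2); precharges=4
Acc 8: bank0 row0 -> MISS (open row0); precharges=5

Answer: M M M M M H M M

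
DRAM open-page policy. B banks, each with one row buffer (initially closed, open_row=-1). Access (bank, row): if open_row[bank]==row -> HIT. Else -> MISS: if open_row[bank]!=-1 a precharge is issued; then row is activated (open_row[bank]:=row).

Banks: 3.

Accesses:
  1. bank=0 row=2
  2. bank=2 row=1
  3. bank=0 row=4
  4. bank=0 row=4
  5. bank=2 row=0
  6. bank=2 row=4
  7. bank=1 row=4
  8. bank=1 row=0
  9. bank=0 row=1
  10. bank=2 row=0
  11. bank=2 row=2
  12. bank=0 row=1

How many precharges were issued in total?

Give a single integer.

Answer: 7

Derivation:
Acc 1: bank0 row2 -> MISS (open row2); precharges=0
Acc 2: bank2 row1 -> MISS (open row1); precharges=0
Acc 3: bank0 row4 -> MISS (open row4); precharges=1
Acc 4: bank0 row4 -> HIT
Acc 5: bank2 row0 -> MISS (open row0); precharges=2
Acc 6: bank2 row4 -> MISS (open row4); precharges=3
Acc 7: bank1 row4 -> MISS (open row4); precharges=3
Acc 8: bank1 row0 -> MISS (open row0); precharges=4
Acc 9: bank0 row1 -> MISS (open row1); precharges=5
Acc 10: bank2 row0 -> MISS (open row0); precharges=6
Acc 11: bank2 row2 -> MISS (open row2); precharges=7
Acc 12: bank0 row1 -> HIT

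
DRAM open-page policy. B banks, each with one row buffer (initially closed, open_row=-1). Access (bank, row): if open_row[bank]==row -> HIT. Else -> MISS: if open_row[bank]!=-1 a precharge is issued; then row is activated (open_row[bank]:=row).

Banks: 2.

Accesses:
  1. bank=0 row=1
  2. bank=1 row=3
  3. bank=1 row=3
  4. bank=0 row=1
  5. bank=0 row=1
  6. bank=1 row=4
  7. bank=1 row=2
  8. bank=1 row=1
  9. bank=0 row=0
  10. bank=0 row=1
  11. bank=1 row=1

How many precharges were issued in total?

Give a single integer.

Answer: 5

Derivation:
Acc 1: bank0 row1 -> MISS (open row1); precharges=0
Acc 2: bank1 row3 -> MISS (open row3); precharges=0
Acc 3: bank1 row3 -> HIT
Acc 4: bank0 row1 -> HIT
Acc 5: bank0 row1 -> HIT
Acc 6: bank1 row4 -> MISS (open row4); precharges=1
Acc 7: bank1 row2 -> MISS (open row2); precharges=2
Acc 8: bank1 row1 -> MISS (open row1); precharges=3
Acc 9: bank0 row0 -> MISS (open row0); precharges=4
Acc 10: bank0 row1 -> MISS (open row1); precharges=5
Acc 11: bank1 row1 -> HIT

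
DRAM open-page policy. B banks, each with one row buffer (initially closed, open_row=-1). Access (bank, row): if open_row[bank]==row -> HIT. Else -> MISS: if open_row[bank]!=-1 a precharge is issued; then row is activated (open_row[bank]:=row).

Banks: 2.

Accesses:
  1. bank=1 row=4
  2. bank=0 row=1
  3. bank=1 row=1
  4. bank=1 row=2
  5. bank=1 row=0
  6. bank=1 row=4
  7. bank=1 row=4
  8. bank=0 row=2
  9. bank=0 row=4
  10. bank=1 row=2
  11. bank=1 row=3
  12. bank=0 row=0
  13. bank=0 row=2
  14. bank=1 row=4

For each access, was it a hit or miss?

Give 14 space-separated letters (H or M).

Answer: M M M M M M H M M M M M M M

Derivation:
Acc 1: bank1 row4 -> MISS (open row4); precharges=0
Acc 2: bank0 row1 -> MISS (open row1); precharges=0
Acc 3: bank1 row1 -> MISS (open row1); precharges=1
Acc 4: bank1 row2 -> MISS (open row2); precharges=2
Acc 5: bank1 row0 -> MISS (open row0); precharges=3
Acc 6: bank1 row4 -> MISS (open row4); precharges=4
Acc 7: bank1 row4 -> HIT
Acc 8: bank0 row2 -> MISS (open row2); precharges=5
Acc 9: bank0 row4 -> MISS (open row4); precharges=6
Acc 10: bank1 row2 -> MISS (open row2); precharges=7
Acc 11: bank1 row3 -> MISS (open row3); precharges=8
Acc 12: bank0 row0 -> MISS (open row0); precharges=9
Acc 13: bank0 row2 -> MISS (open row2); precharges=10
Acc 14: bank1 row4 -> MISS (open row4); precharges=11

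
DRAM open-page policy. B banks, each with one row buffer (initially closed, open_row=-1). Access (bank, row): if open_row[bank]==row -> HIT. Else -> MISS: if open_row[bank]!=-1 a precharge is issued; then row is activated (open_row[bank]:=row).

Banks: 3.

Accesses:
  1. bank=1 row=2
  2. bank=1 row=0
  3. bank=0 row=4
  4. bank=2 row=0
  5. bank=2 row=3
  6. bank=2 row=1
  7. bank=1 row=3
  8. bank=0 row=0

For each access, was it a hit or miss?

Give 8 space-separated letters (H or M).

Acc 1: bank1 row2 -> MISS (open row2); precharges=0
Acc 2: bank1 row0 -> MISS (open row0); precharges=1
Acc 3: bank0 row4 -> MISS (open row4); precharges=1
Acc 4: bank2 row0 -> MISS (open row0); precharges=1
Acc 5: bank2 row3 -> MISS (open row3); precharges=2
Acc 6: bank2 row1 -> MISS (open row1); precharges=3
Acc 7: bank1 row3 -> MISS (open row3); precharges=4
Acc 8: bank0 row0 -> MISS (open row0); precharges=5

Answer: M M M M M M M M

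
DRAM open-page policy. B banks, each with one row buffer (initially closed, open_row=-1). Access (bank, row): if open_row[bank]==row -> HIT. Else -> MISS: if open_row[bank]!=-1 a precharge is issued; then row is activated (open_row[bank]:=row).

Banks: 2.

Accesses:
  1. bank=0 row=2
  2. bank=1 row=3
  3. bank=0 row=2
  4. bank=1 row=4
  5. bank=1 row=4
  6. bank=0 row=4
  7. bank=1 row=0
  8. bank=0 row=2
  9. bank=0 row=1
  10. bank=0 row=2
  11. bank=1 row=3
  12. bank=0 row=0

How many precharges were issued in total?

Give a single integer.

Acc 1: bank0 row2 -> MISS (open row2); precharges=0
Acc 2: bank1 row3 -> MISS (open row3); precharges=0
Acc 3: bank0 row2 -> HIT
Acc 4: bank1 row4 -> MISS (open row4); precharges=1
Acc 5: bank1 row4 -> HIT
Acc 6: bank0 row4 -> MISS (open row4); precharges=2
Acc 7: bank1 row0 -> MISS (open row0); precharges=3
Acc 8: bank0 row2 -> MISS (open row2); precharges=4
Acc 9: bank0 row1 -> MISS (open row1); precharges=5
Acc 10: bank0 row2 -> MISS (open row2); precharges=6
Acc 11: bank1 row3 -> MISS (open row3); precharges=7
Acc 12: bank0 row0 -> MISS (open row0); precharges=8

Answer: 8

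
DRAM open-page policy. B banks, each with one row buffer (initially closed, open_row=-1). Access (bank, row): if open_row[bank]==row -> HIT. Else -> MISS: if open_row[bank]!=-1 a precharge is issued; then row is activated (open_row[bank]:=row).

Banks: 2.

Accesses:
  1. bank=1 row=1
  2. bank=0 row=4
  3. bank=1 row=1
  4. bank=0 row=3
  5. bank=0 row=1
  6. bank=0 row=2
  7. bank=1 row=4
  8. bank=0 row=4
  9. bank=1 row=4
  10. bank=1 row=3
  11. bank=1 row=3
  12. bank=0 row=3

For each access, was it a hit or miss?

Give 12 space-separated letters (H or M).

Answer: M M H M M M M M H M H M

Derivation:
Acc 1: bank1 row1 -> MISS (open row1); precharges=0
Acc 2: bank0 row4 -> MISS (open row4); precharges=0
Acc 3: bank1 row1 -> HIT
Acc 4: bank0 row3 -> MISS (open row3); precharges=1
Acc 5: bank0 row1 -> MISS (open row1); precharges=2
Acc 6: bank0 row2 -> MISS (open row2); precharges=3
Acc 7: bank1 row4 -> MISS (open row4); precharges=4
Acc 8: bank0 row4 -> MISS (open row4); precharges=5
Acc 9: bank1 row4 -> HIT
Acc 10: bank1 row3 -> MISS (open row3); precharges=6
Acc 11: bank1 row3 -> HIT
Acc 12: bank0 row3 -> MISS (open row3); precharges=7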